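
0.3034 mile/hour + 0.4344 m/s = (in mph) 1.275. Check: 1 mile/hour = 0.44704 m/s, so 0.3034 mile/hour = 0.3034 * 0.44704 = 0.13563194 m/s. 0.4344 m/s is already in m/s. Sum: 0.13563194 + 0.4344 = 0.57003194 m/s. 1 mph = 0.44704 m/s, so 0.57003194 m/s = 0.57003194 / 0.44704 = 1.2751251 mph ≈ 1.275 mph (4 s.f.).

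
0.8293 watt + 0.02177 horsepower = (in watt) 0.8293 watt = 0.8293 W. 1 horsepower = 745.69987 W, so 0.02177 horsepower = 0.02177 * 745.69987 = 16.233886 W. Sum: 0.8293 + 16.233886 = 17.063186 W. 17.063186 W = 17.063186 watt ≈ 17.06 watt (4 s.f.). Final answer: 17.06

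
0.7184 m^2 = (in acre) 0.0001775. Check: 1 acre = 4046.8564 m^2, so 0.7184 m^2 = 0.7184 / 4046.8564 = 0.00017752051 acre ≈ 0.0001775 acre (4 s.f.).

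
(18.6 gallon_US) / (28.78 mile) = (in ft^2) 1 gallon_US = 0.0037854118 m^3, so 18.6 gallon_US = 18.6 * 0.0037854118 = 0.070408659 m^3. 1 mile = 1609.344 m, so 28.78 mile = 28.78 * 1609.344 = 46316.92 m. Combine: 0.070408659 m^3 / 46316.92 m = 1.5201498e-06 m^2. 1 ft^2 = 0.09290304 m^2, so 1.5201498e-06 m^2 = 1.5201498e-06 / 0.09290304 = 1.6362757e-05 ft^2 ≈ 1.636e-05 ft^2 (4 s.f.). Final answer: 1.636e-05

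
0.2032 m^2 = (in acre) 5.021e-05. Check: 1 acre = 4046.8564 m^2, so 0.2032 m^2 = 0.2032 / 4046.8564 = 5.0211814e-05 acre ≈ 5.021e-05 acre (4 s.f.).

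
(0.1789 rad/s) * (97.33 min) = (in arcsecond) 0.1789 rad/s is already in rad/s. 1 min = 60 s, so 97.33 min = 97.33 * 60 = 5839.8 s. Combine: 0.1789 rad/s * 5839.8 s = 1044.7402 rad. 1 arcsecond = 4.8481368e-06 rad, so 1044.7402 rad = 1044.7402 / 4.8481368e-06 = 2.1549314e+08 arcsecond ≈ 2.155e+08 arcsecond (4 s.f.). Final answer: 2.155e+08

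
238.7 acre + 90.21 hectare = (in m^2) 1.868e+06. Check: 1 acre = 4046.8564 m^2, so 238.7 acre = 238.7 * 4046.8564 = 965984.63 m^2. 1 hectare = 10000 m^2, so 90.21 hectare = 90.21 * 10000 = 902100 m^2. Sum: 965984.63 + 902100 = 1868084.6 m^2. Result: 1868084.6 m^2 ≈ 1.868e+06 m^2 (4 s.f.).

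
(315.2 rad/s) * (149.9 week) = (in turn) 315.2 rad/s is already in rad/s. 1 week = 604800 s, so 149.9 week = 149.9 * 604800 = 90659520 s. Combine: 315.2 rad/s * 90659520 s = 2.8575881e+10 rad. 1 turn = 6.2831853 rad, so 2.8575881e+10 rad = 2.8575881e+10 / 6.2831853 = 4.5479927e+09 turn ≈ 4.548e+09 turn (4 s.f.). Final answer: 4.548e+09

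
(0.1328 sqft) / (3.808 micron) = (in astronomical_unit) 2.166e-08. Check: 1 sqft = 0.09290304 m^2, so 0.1328 sqft = 0.1328 * 0.09290304 = 0.012337524 m^2. 1 micron = 1e-06 m, so 3.808 micron = 3.808 * 1e-06 = 3.808e-06 m. Combine: 0.012337524 m^2 / 3.808e-06 m = 3239.8959 m. 1 astronomical_unit = 1.4959787e+11 m, so 3239.8959 m = 3239.8959 / 1.4959787e+11 = 2.1657367e-08 astronomical_unit ≈ 2.166e-08 astronomical_unit (4 s.f.).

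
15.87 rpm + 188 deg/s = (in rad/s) 4.943. Check: 1 rpm = 0.10471976 rad/s, so 15.87 rpm = 15.87 * 0.10471976 = 1.6619025 rad/s. 1 deg/s = 0.017453293 rad/s, so 188 deg/s = 188 * 0.017453293 = 3.281219 rad/s. Sum: 1.6619025 + 3.281219 = 4.9431215 rad/s. Result: 4.9431215 rad/s ≈ 4.943 rad/s (4 s.f.).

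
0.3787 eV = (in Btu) 5.751e-23. Check: 1 eV = 1.6021766e-19 J, so 0.3787 eV = 0.3787 * 1.6021766e-19 = 6.0674429e-20 J. 1 Btu = 1055.0559 J, so 6.0674429e-20 J = 6.0674429e-20 / 1055.0559 = 5.7508263e-23 Btu ≈ 5.751e-23 Btu (4 s.f.).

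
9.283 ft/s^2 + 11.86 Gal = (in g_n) 1 ft/s^2 = 0.3048 m/s^2, so 9.283 ft/s^2 = 9.283 * 0.3048 = 2.8294584 m/s^2. 1 Gal = 0.01 m/s^2, so 11.86 Gal = 11.86 * 0.01 = 0.1186 m/s^2. Sum: 2.8294584 + 0.1186 = 2.9480584 m/s^2. 1 g_n = 9.80665 m/s^2, so 2.9480584 m/s^2 = 2.9480584 / 9.80665 = 0.30061829 g_n ≈ 0.3006 g_n (4 s.f.). Final answer: 0.3006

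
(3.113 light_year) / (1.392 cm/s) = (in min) 1 light_year = 9.4607305e+15 m, so 3.113 light_year = 3.113 * 9.4607305e+15 = 2.9451254e+16 m. 1 cm/s = 0.01 m/s, so 1.392 cm/s = 1.392 * 0.01 = 0.01392 m/s. Combine: 2.9451254e+16 m / 0.01392 m/s = 2.115751e+18 s. 1 min = 60 s, so 2.115751e+18 s = 2.115751e+18 / 60 = 3.5262517e+16 min ≈ 3.526e+16 min (4 s.f.). Final answer: 3.526e+16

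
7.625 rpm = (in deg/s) 1 rpm = 0.10471976 rad/s, so 7.625 rpm = 7.625 * 0.10471976 = 0.79848813 rad/s. 1 deg/s = 0.017453293 rad/s, so 0.79848813 rad/s = 0.79848813 / 0.017453293 = 45.75 deg/s. Final answer: 45.75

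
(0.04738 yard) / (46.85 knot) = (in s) 0.001798. Check: 1 yard = 0.9144 m, so 0.04738 yard = 0.04738 * 0.9144 = 0.043324272 m. 1 knot = 0.51444444 m/s, so 46.85 knot = 46.85 * 0.51444444 = 24.101722 m/s. Combine: 0.043324272 m / 24.101722 m/s = 0.0017975592 s. Result: 0.0017975592 s ≈ 0.001798 s (4 s.f.).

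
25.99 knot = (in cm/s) 1337. Check: 1 knot = 0.51444444 m/s, so 25.99 knot = 25.99 * 0.51444444 = 13.370411 m/s. 1 cm/s = 0.01 m/s, so 13.370411 m/s = 13.370411 / 0.01 = 1337.0411 cm/s ≈ 1337 cm/s (4 s.f.).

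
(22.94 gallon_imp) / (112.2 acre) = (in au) 1.535e-18. Check: 1 gallon_imp = 0.00454609 m^3, so 22.94 gallon_imp = 22.94 * 0.00454609 = 0.1042873 m^3. 1 acre = 4046.8564 m^2, so 112.2 acre = 112.2 * 4046.8564 = 454057.29 m^2. Combine: 0.1042873 m^3 / 454057.29 m^2 = 2.2967874e-07 m. 1 au = 1.4959787e+11 m, so 2.2967874e-07 m = 2.2967874e-07 / 1.4959787e+11 = 1.5353075e-18 au ≈ 1.535e-18 au (4 s.f.).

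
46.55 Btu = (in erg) 4.911e+11. Check: 1 Btu = 1055.0559 J, so 46.55 Btu = 46.55 * 1055.0559 = 49112.85 J. 1 erg = 1e-07 J, so 49112.85 J = 49112.85 / 1e-07 = 4.911285e+11 erg ≈ 4.911e+11 erg (4 s.f.).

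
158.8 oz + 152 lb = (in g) 7.345e+04. Check: 1 oz = 0.028349523 kg, so 158.8 oz = 158.8 * 0.028349523 = 4.5019043 kg. 1 lb = 0.45359237 kg, so 152 lb = 152 * 0.45359237 = 68.94604 kg. Sum: 4.5019043 + 68.94604 = 73.447945 kg. 1 g = 0.001 kg, so 73.447945 kg = 73.447945 / 0.001 = 73447.945 g ≈ 7.345e+04 g (4 s.f.).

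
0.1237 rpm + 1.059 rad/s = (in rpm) 1 rpm = 0.10471976 rad/s, so 0.1237 rpm = 0.1237 * 0.10471976 = 0.012953834 rad/s. 1.059 rad/s is already in rad/s. Sum: 0.012953834 + 1.059 = 1.0719538 rad/s. 1 rpm = 0.10471976 rad/s, so 1.0719538 rad/s = 1.0719538 / 0.10471976 = 10.236405 rpm ≈ 10.24 rpm (4 s.f.). Final answer: 10.24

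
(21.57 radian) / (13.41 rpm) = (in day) 0.0001778. Check: 21.57 radian = 21.57 rad. 1 rpm = 0.10471976 rad/s, so 13.41 rpm = 13.41 * 0.10471976 = 1.4042919 rad/s. Combine: 21.57 rad / 1.4042919 rad/s = 15.360054 s. 1 day = 86400 s, so 15.360054 s = 15.360054 / 86400 = 0.00017777841 day ≈ 0.0001778 day (4 s.f.).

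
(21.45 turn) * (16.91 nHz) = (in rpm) 2.176e-05. Check: 1 turn = 6.2831853 rad, so 21.45 turn = 21.45 * 6.2831853 = 134.77432 rad. 1 nHz = 1e-09 Hz, so 16.91 nHz = 16.91 * 1e-09 = 1.691e-08 Hz. Combine: 134.77432 rad * 1.691e-08 Hz = 2.2790338e-06 rad/s. 1 rpm = 0.10471976 rad/s, so 2.2790338e-06 rad/s = 2.2790338e-06 / 0.10471976 = 2.176317e-05 rpm ≈ 2.176e-05 rpm (4 s.f.).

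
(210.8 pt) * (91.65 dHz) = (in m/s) 1 pt = 0.00035277778 m, so 210.8 pt = 210.8 * 0.00035277778 = 0.074365556 m. 1 dHz = 0.1 Hz, so 91.65 dHz = 91.65 * 0.1 = 9.165 Hz. Combine: 0.074365556 m * 9.165 Hz = 0.68156032 m/s. Result: 0.68156032 m/s ≈ 0.6816 m/s (4 s.f.). Final answer: 0.6816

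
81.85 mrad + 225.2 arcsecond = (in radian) 0.08294. Check: 1 mrad = 0.001 rad, so 81.85 mrad = 81.85 * 0.001 = 0.08185 rad. 1 arcsecond = 4.8481368e-06 rad, so 225.2 arcsecond = 225.2 * 4.8481368e-06 = 0.0010918004 rad. Sum: 0.08185 + 0.0010918004 = 0.0829418 rad. 0.0829418 rad = 0.0829418 radian ≈ 0.08294 radian (4 s.f.).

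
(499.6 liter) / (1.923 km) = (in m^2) 1 liter = 0.001 m^3, so 499.6 liter = 499.6 * 0.001 = 0.4996 m^3. 1 km = 1000 m, so 1.923 km = 1.923 * 1000 = 1923 m. Combine: 0.4996 m^3 / 1923 m = 0.00025980239 m^2. Result: 0.00025980239 m^2 ≈ 0.0002598 m^2 (4 s.f.). Final answer: 0.0002598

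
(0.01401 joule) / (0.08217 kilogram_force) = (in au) 0.01401 joule = 0.01401 J. 1 kilogram_force = 9.80665 N, so 0.08217 kilogram_force = 0.08217 * 9.80665 = 0.80581243 N. Combine: 0.01401 J / 0.80581243 N = 0.01738618 m. 1 au = 1.4959787e+11 m, so 0.01738618 m = 0.01738618 / 1.4959787e+11 = 1.1621944e-13 au ≈ 1.162e-13 au (4 s.f.). Final answer: 1.162e-13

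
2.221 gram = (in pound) 0.004896. Check: 1 gram = 0.001 kg, so 2.221 gram = 2.221 * 0.001 = 0.002221 kg. 1 pound = 0.45359237 kg, so 0.002221 kg = 0.002221 / 0.45359237 = 0.0048964668 pound ≈ 0.004896 pound (4 s.f.).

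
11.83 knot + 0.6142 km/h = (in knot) 1 knot = 0.51444444 m/s, so 11.83 knot = 11.83 * 0.51444444 = 6.0858778 m/s. 1 km/h = 0.27777778 m/s, so 0.6142 km/h = 0.6142 * 0.27777778 = 0.17061111 m/s. Sum: 6.0858778 + 0.17061111 = 6.2564889 m/s. 1 knot = 0.51444444 m/s, so 6.2564889 m/s = 6.2564889 / 0.51444444 = 12.161641 knot ≈ 12.16 knot (4 s.f.). Final answer: 12.16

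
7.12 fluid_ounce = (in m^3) 1 fluid_ounce = 2.957353e-05 m^3, so 7.12 fluid_ounce = 7.12 * 2.957353e-05 = 0.00021056353 m^3. Result: 0.00021056353 m^3 ≈ 0.0002106 m^3 (4 s.f.). Final answer: 0.0002106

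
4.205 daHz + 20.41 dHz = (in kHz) 0.04409. Check: 1 daHz = 10 Hz, so 4.205 daHz = 4.205 * 10 = 42.05 Hz. 1 dHz = 0.1 Hz, so 20.41 dHz = 20.41 * 0.1 = 2.041 Hz. Sum: 42.05 + 2.041 = 44.091 Hz. 1 kHz = 1000 Hz, so 44.091 Hz = 44.091 / 1000 = 0.044091 kHz ≈ 0.04409 kHz (4 s.f.).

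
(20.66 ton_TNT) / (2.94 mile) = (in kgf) 1.863e+06. Check: 1 ton_TNT = 4.184e+09 J, so 20.66 ton_TNT = 20.66 * 4.184e+09 = 8.644144e+10 J. 1 mile = 1609.344 m, so 2.94 mile = 2.94 * 1609.344 = 4731.4714 m. Combine: 8.644144e+10 J / 4731.4714 m = 18269463 N. 1 kgf = 9.80665 N, so 18269463 N = 18269463 / 9.80665 = 1862966.7 kgf ≈ 1.863e+06 kgf (4 s.f.).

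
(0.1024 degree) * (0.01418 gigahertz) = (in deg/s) 1.452e+06. Check: 1 degree = 0.017453293 rad, so 0.1024 degree = 0.1024 * 0.017453293 = 0.0017872172 rad. 1 gigahertz = 1e+09 Hz, so 0.01418 gigahertz = 0.01418 * 1e+09 = 14180000 Hz. Combine: 0.0017872172 rad * 14180000 Hz = 25342.739 rad/s. 1 deg/s = 0.017453293 rad/s, so 25342.739 rad/s = 25342.739 / 0.017453293 = 1452032 deg/s ≈ 1.452e+06 deg/s (4 s.f.).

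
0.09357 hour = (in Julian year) 1.067e-05. Check: 1 hour = 3600 s, so 0.09357 hour = 0.09357 * 3600 = 336.852 s. 1 Julian year = 31557600 s, so 336.852 s = 336.852 / 31557600 = 1.0674196e-05 Julian year ≈ 1.067e-05 Julian year (4 s.f.).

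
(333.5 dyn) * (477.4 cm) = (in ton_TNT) 1 dyn = 1e-05 N, so 333.5 dyn = 333.5 * 1e-05 = 0.003335 N. 1 cm = 0.01 m, so 477.4 cm = 477.4 * 0.01 = 4.774 m. Combine: 0.003335 N * 4.774 m = 0.01592129 J. 1 ton_TNT = 4.184e+09 J, so 0.01592129 J = 0.01592129 / 4.184e+09 = 3.8052796e-12 ton_TNT ≈ 3.805e-12 ton_TNT (4 s.f.). Final answer: 3.805e-12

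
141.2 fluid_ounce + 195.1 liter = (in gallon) 1 fluid_ounce = 2.957353e-05 m^3, so 141.2 fluid_ounce = 141.2 * 2.957353e-05 = 0.0041757824 m^3. 1 liter = 0.001 m^3, so 195.1 liter = 195.1 * 0.001 = 0.1951 m^3. Sum: 0.0041757824 + 0.1951 = 0.19927578 m^3. 1 gallon = 0.0037854118 m^3, so 0.19927578 m^3 = 0.19927578 / 0.0037854118 = 52.643092 gallon ≈ 52.64 gallon (4 s.f.). Final answer: 52.64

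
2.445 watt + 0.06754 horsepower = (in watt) 2.445 watt = 2.445 W. 1 horsepower = 745.69987 W, so 0.06754 horsepower = 0.06754 * 745.69987 = 50.364569 W. Sum: 2.445 + 50.364569 = 52.809569 W. 52.809569 W = 52.809569 watt ≈ 52.81 watt (4 s.f.). Final answer: 52.81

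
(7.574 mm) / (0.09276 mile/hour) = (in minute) 0.003044. Check: 1 mm = 0.001 m, so 7.574 mm = 7.574 * 0.001 = 0.007574 m. 1 mile/hour = 0.44704 m/s, so 0.09276 mile/hour = 0.09276 * 0.44704 = 0.04146743 m/s. Combine: 0.007574 m / 0.04146743 m/s = 0.18264937 s. 1 minute = 60 s, so 0.18264937 s = 0.18264937 / 60 = 0.0030441562 minute ≈ 0.003044 minute (4 s.f.).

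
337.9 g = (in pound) 1 g = 0.001 kg, so 337.9 g = 337.9 * 0.001 = 0.3379 kg. 1 pound = 0.45359237 kg, so 0.3379 kg = 0.3379 / 0.45359237 = 0.74494198 pound ≈ 0.7449 pound (4 s.f.). Final answer: 0.7449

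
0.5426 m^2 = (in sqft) 1 sqft = 0.09290304 m^2, so 0.5426 m^2 = 0.5426 / 0.09290304 = 5.8404978 sqft ≈ 5.84 sqft (4 s.f.). Final answer: 5.84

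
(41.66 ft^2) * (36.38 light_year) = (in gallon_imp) 2.93e+20. Check: 1 ft^2 = 0.09290304 m^2, so 41.66 ft^2 = 41.66 * 0.09290304 = 3.8703406 m^2. 1 light_year = 9.4607305e+15 m, so 36.38 light_year = 36.38 * 9.4607305e+15 = 3.4418137e+17 m. Combine: 3.8703406 m^2 * 3.4418137e+17 m = 1.3320992e+18 m^3. 1 gallon_imp = 0.00454609 m^3, so 1.3320992e+18 m^3 = 1.3320992e+18 / 0.00454609 = 2.9302085e+20 gallon_imp ≈ 2.93e+20 gallon_imp (4 s.f.).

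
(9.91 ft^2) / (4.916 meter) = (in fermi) 1.873e+14. Check: 1 ft^2 = 0.09290304 m^2, so 9.91 ft^2 = 9.91 * 0.09290304 = 0.92066913 m^2. 4.916 meter = 4.916 m. Combine: 0.92066913 m^2 / 4.916 m = 0.18728013 m. 1 fermi = 1e-15 m, so 0.18728013 m = 0.18728013 / 1e-15 = 1.8728013e+14 fermi ≈ 1.873e+14 fermi (4 s.f.).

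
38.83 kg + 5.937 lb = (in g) 4.152e+04. Check: 38.83 kg is already in kg. 1 lb = 0.45359237 kg, so 5.937 lb = 5.937 * 0.45359237 = 2.6929779 kg. Sum: 38.83 + 2.6929779 = 41.522978 kg. 1 g = 0.001 kg, so 41.522978 kg = 41.522978 / 0.001 = 41522.978 g ≈ 4.152e+04 g (4 s.f.).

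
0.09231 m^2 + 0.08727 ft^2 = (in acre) 2.481e-05. Check: 0.09231 m^2 is already in m^2. 1 ft^2 = 0.09290304 m^2, so 0.08727 ft^2 = 0.08727 * 0.09290304 = 0.0081076483 m^2. Sum: 0.09231 + 0.0081076483 = 0.10041765 m^2. 1 acre = 4046.8564 m^2, so 0.10041765 m^2 = 0.10041765 / 4046.8564 = 2.4813741e-05 acre ≈ 2.481e-05 acre (4 s.f.).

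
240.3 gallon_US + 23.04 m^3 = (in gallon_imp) 1 gallon_US = 0.0037854118 m^3, so 240.3 gallon_US = 240.3 * 0.0037854118 = 0.90963445 m^3. 23.04 m^3 is already in m^3. Sum: 0.90963445 + 23.04 = 23.949634 m^3. 1 gallon_imp = 0.00454609 m^3, so 23.949634 m^3 = 23.949634 / 0.00454609 = 5268.1831 gallon_imp ≈ 5268 gallon_imp (4 s.f.). Final answer: 5268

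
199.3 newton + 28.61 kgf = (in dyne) 4.799e+07. Check: 199.3 newton = 199.3 N. 1 kgf = 9.80665 N, so 28.61 kgf = 28.61 * 9.80665 = 280.56826 N. Sum: 199.3 + 280.56826 = 479.86826 N. 1 dyne = 1e-05 N, so 479.86826 N = 479.86826 / 1e-05 = 47986826 dyne ≈ 4.799e+07 dyne (4 s.f.).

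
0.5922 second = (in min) 0.00987. Check: 0.5922 second = 0.5922 s. 1 min = 60 s, so 0.5922 s = 0.5922 / 60 = 0.00987 min.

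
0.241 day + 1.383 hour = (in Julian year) 0.0008176. Check: 1 day = 86400 s, so 0.241 day = 0.241 * 86400 = 20822.4 s. 1 hour = 3600 s, so 1.383 hour = 1.383 * 3600 = 4978.8 s. Sum: 20822.4 + 4978.8 = 25801.2 s. 1 Julian year = 31557600 s, so 25801.2 s = 25801.2 / 31557600 = 0.00081759069 Julian year ≈ 0.0008176 Julian year (4 s.f.).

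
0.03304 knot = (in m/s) 0.017. Check: 1 knot = 0.51444444 m/s, so 0.03304 knot = 0.03304 * 0.51444444 = 0.016997244 m/s. Result: 0.016997244 m/s ≈ 0.017 m/s (4 s.f.).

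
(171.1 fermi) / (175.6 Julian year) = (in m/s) 3.088e-23. Check: 1 fermi = 1e-15 m, so 171.1 fermi = 171.1 * 1e-15 = 1.711e-13 m. 1 Julian year = 31557600 s, so 175.6 Julian year = 175.6 * 31557600 = 5.5415146e+09 s. Combine: 1.711e-13 m / 5.5415146e+09 s = 3.0876035e-23 m/s. Result: 3.0876035e-23 m/s ≈ 3.088e-23 m/s (4 s.f.).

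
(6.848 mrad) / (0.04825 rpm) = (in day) 1 mrad = 0.001 rad, so 6.848 mrad = 6.848 * 0.001 = 0.006848 rad. 1 rpm = 0.10471976 rad/s, so 0.04825 rpm = 0.04825 * 0.10471976 = 0.0050527282 rad/s. Combine: 0.006848 rad / 0.0050527282 rad/s = 1.3553074 s. 1 day = 86400 s, so 1.3553074 s = 1.3553074 / 86400 = 1.5686428e-05 day ≈ 1.569e-05 day (4 s.f.). Final answer: 1.569e-05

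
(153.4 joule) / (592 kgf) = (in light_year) 153.4 joule = 153.4 J. 1 kgf = 9.80665 N, so 592 kgf = 592 * 9.80665 = 5805.5368 N. Combine: 153.4 J / 5805.5368 N = 0.026423052 m. 1 light_year = 9.4607305e+15 m, so 0.026423052 m = 0.026423052 / 9.4607305e+15 = 2.7929188e-18 light_year ≈ 2.793e-18 light_year (4 s.f.). Final answer: 2.793e-18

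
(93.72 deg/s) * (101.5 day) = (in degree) 8.219e+08. Check: 1 deg/s = 0.017453293 rad/s, so 93.72 deg/s = 93.72 * 0.017453293 = 1.6357226 rad/s. 1 day = 86400 s, so 101.5 day = 101.5 * 86400 = 8769600 s. Combine: 1.6357226 rad/s * 8769600 s = 14344633 rad. 1 degree = 0.017453293 rad, so 14344633 rad = 14344633 / 0.017453293 = 8.2188691e+08 degree ≈ 8.219e+08 degree (4 s.f.).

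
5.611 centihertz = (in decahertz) 0.005611. Check: 1 centihertz = 0.01 Hz, so 5.611 centihertz = 5.611 * 0.01 = 0.05611 Hz. 1 decahertz = 10 Hz, so 0.05611 Hz = 0.05611 / 10 = 0.005611 decahertz.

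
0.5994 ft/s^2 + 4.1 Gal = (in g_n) 1 ft/s^2 = 0.3048 m/s^2, so 0.5994 ft/s^2 = 0.5994 * 0.3048 = 0.18269712 m/s^2. 1 Gal = 0.01 m/s^2, so 4.1 Gal = 4.1 * 0.01 = 0.041 m/s^2. Sum: 0.18269712 + 0.041 = 0.22369712 m/s^2. 1 g_n = 9.80665 m/s^2, so 0.22369712 m/s^2 = 0.22369712 / 9.80665 = 0.022810758 g_n ≈ 0.02281 g_n (4 s.f.). Final answer: 0.02281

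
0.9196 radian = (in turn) 0.1464. Check: 0.9196 radian = 0.9196 rad. 1 turn = 6.2831853 rad, so 0.9196 rad = 0.9196 / 6.2831853 = 0.14635889 turn ≈ 0.1464 turn (4 s.f.).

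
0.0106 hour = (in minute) 1 hour = 3600 s, so 0.0106 hour = 0.0106 * 3600 = 38.16 s. 1 minute = 60 s, so 38.16 s = 38.16 / 60 = 0.636 minute. Final answer: 0.636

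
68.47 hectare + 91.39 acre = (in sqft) 1.135e+07. Check: 1 hectare = 10000 m^2, so 68.47 hectare = 68.47 * 10000 = 684700 m^2. 1 acre = 4046.8564 m^2, so 91.39 acre = 91.39 * 4046.8564 = 369842.21 m^2. Sum: 684700 + 369842.21 = 1054542.2 m^2. 1 sqft = 0.09290304 m^2, so 1054542.2 m^2 = 1054542.2 / 0.09290304 = 11350998 sqft ≈ 1.135e+07 sqft (4 s.f.).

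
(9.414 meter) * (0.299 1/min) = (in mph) 0.1049. Check: 9.414 meter = 9.414 m. 1 1/min = 0.016666667 Hz, so 0.299 1/min = 0.299 * 0.016666667 = 0.0049833333 Hz. Combine: 9.414 m * 0.0049833333 Hz = 0.0469131 m/s. 1 mph = 0.44704 m/s, so 0.0469131 m/s = 0.0469131 / 0.44704 = 0.10494162 mph ≈ 0.1049 mph (4 s.f.).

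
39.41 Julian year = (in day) 1 Julian year = 31557600 s, so 39.41 Julian year = 39.41 * 31557600 = 1.243685e+09 s. 1 day = 86400 s, so 1.243685e+09 s = 1.243685e+09 / 86400 = 14394.503 day ≈ 1.439e+04 day (4 s.f.). Final answer: 1.439e+04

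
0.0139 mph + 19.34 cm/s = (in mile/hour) 0.4465. Check: 1 mph = 0.44704 m/s, so 0.0139 mph = 0.0139 * 0.44704 = 0.006213856 m/s. 1 cm/s = 0.01 m/s, so 19.34 cm/s = 19.34 * 0.01 = 0.1934 m/s. Sum: 0.006213856 + 0.1934 = 0.19961386 m/s. 1 mile/hour = 0.44704 m/s, so 0.19961386 m/s = 0.19961386 / 0.44704 = 0.44652348 mile/hour ≈ 0.4465 mile/hour (4 s.f.).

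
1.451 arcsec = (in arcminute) 0.02418. Check: 1 arcsec = 4.8481368e-06 rad, so 1.451 arcsec = 1.451 * 4.8481368e-06 = 7.0346465e-06 rad. 1 arcminute = 0.00029088821 rad, so 7.0346465e-06 rad = 7.0346465e-06 / 0.00029088821 = 0.024183333 arcminute ≈ 0.02418 arcminute (4 s.f.).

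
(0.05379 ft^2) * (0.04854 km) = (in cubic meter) 1 ft^2 = 0.09290304 m^2, so 0.05379 ft^2 = 0.05379 * 0.09290304 = 0.0049972545 m^2. 1 km = 1000 m, so 0.04854 km = 0.04854 * 1000 = 48.54 m. Combine: 0.0049972545 m^2 * 48.54 m = 0.24256673 m^3. 0.24256673 m^3 = 0.24256673 cubic meter ≈ 0.2426 cubic meter (4 s.f.). Final answer: 0.2426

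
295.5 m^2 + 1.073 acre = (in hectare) 295.5 m^2 is already in m^2. 1 acre = 4046.8564 m^2, so 1.073 acre = 1.073 * 4046.8564 = 4342.2769 m^2. Sum: 295.5 + 4342.2769 = 4637.7769 m^2. 1 hectare = 10000 m^2, so 4637.7769 m^2 = 4637.7769 / 10000 = 0.46377769 hectare ≈ 0.4638 hectare (4 s.f.). Final answer: 0.4638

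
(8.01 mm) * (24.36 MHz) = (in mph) 4.365e+05. Check: 1 mm = 0.001 m, so 8.01 mm = 8.01 * 0.001 = 0.00801 m. 1 MHz = 1000000 Hz, so 24.36 MHz = 24.36 * 1000000 = 24360000 Hz. Combine: 0.00801 m * 24360000 Hz = 195123.6 m/s. 1 mph = 0.44704 m/s, so 195123.6 m/s = 195123.6 / 0.44704 = 436479.06 mph ≈ 4.365e+05 mph (4 s.f.).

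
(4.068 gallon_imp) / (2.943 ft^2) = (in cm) 6.764. Check: 1 gallon_imp = 0.00454609 m^3, so 4.068 gallon_imp = 4.068 * 0.00454609 = 0.018493494 m^3. 1 ft^2 = 0.09290304 m^2, so 2.943 ft^2 = 2.943 * 0.09290304 = 0.27341365 m^2. Combine: 0.018493494 m^3 / 0.27341365 m^2 = 0.06763925 m. 1 cm = 0.01 m, so 0.06763925 m = 0.06763925 / 0.01 = 6.763925 cm ≈ 6.764 cm (4 s.f.).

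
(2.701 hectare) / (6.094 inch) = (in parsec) 5.655e-12. Check: 1 hectare = 10000 m^2, so 2.701 hectare = 2.701 * 10000 = 27010 m^2. 1 inch = 0.0254 m, so 6.094 inch = 6.094 * 0.0254 = 0.1547876 m. Combine: 27010 m^2 / 0.1547876 m = 174497.18 m. 1 parsec = 3.0856776e+16 m, so 174497.18 m = 174497.18 / 3.0856776e+16 = 5.6550685e-12 parsec ≈ 5.655e-12 parsec (4 s.f.).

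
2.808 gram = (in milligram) 1 gram = 0.001 kg, so 2.808 gram = 2.808 * 0.001 = 0.002808 kg. 1 milligram = 1e-06 kg, so 0.002808 kg = 0.002808 / 1e-06 = 2808 milligram. Final answer: 2808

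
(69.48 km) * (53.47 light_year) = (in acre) 8.685e+18. Check: 1 km = 1000 m, so 69.48 km = 69.48 * 1000 = 69480 m. 1 light_year = 9.4607305e+15 m, so 53.47 light_year = 53.47 * 9.4607305e+15 = 5.0586526e+17 m. Combine: 69480 m * 5.0586526e+17 m = 3.5147518e+22 m^2. 1 acre = 4046.8564 m^2, so 3.5147518e+22 m^2 = 3.5147518e+22 / 4046.8564 = 8.6851409e+18 acre ≈ 8.685e+18 acre (4 s.f.).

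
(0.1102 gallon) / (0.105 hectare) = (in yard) 1 gallon = 0.0037854118 m^3, so 0.1102 gallon = 0.1102 * 0.0037854118 = 0.00041715238 m^3. 1 hectare = 10000 m^2, so 0.105 hectare = 0.105 * 10000 = 1050 m^2. Combine: 0.00041715238 m^3 / 1050 m^2 = 3.9728798e-07 m. 1 yard = 0.9144 m, so 3.9728798e-07 m = 3.9728798e-07 / 0.9144 = 4.3447942e-07 yard ≈ 4.345e-07 yard (4 s.f.). Final answer: 4.345e-07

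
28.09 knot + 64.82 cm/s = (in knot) 1 knot = 0.51444444 m/s, so 28.09 knot = 28.09 * 0.51444444 = 14.450744 m/s. 1 cm/s = 0.01 m/s, so 64.82 cm/s = 64.82 * 0.01 = 0.6482 m/s. Sum: 14.450744 + 0.6482 = 15.098944 m/s. 1 knot = 0.51444444 m/s, so 15.098944 m/s = 15.098944 / 0.51444444 = 29.35 knot. Final answer: 29.35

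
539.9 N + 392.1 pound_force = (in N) 539.9 N is already in N. 1 pound_force = 4.4482216 N, so 392.1 pound_force = 392.1 * 4.4482216 = 1744.1477 N. Sum: 539.9 + 1744.1477 = 2284.0477 N. Result: 2284.0477 N ≈ 2284 N (4 s.f.). Final answer: 2284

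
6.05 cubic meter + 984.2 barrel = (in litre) 6.05 cubic meter = 6.05 m^3. 1 barrel = 0.15898729 m^3, so 984.2 barrel = 984.2 * 0.15898729 = 156.4753 m^3. Sum: 6.05 + 156.4753 = 162.5253 m^3. 1 litre = 0.001 m^3, so 162.5253 m^3 = 162.5253 / 0.001 = 162525.3 litre ≈ 1.625e+05 litre (4 s.f.). Final answer: 1.625e+05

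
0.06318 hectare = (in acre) 0.1561. Check: 1 hectare = 10000 m^2, so 0.06318 hectare = 0.06318 * 10000 = 631.8 m^2. 1 acre = 4046.8564 m^2, so 631.8 m^2 = 631.8 / 4046.8564 = 0.15612118 acre ≈ 0.1561 acre (4 s.f.).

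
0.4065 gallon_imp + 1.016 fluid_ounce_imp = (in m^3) 1 gallon_imp = 0.00454609 m^3, so 0.4065 gallon_imp = 0.4065 * 0.00454609 = 0.0018479856 m^3. 1 fluid_ounce_imp = 2.8413063e-05 m^3, so 1.016 fluid_ounce_imp = 1.016 * 2.8413063e-05 = 2.8867672e-05 m^3. Sum: 0.0018479856 + 2.8867672e-05 = 0.0018768533 m^3. Result: 0.0018768533 m^3 ≈ 0.001877 m^3 (4 s.f.). Final answer: 0.001877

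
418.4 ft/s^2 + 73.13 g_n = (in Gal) 8.447e+04. Check: 1 ft/s^2 = 0.3048 m/s^2, so 418.4 ft/s^2 = 418.4 * 0.3048 = 127.52832 m/s^2. 1 g_n = 9.80665 m/s^2, so 73.13 g_n = 73.13 * 9.80665 = 717.16031 m/s^2. Sum: 127.52832 + 717.16031 = 844.68863 m/s^2. 1 Gal = 0.01 m/s^2, so 844.68863 m/s^2 = 844.68863 / 0.01 = 84468.863 Gal ≈ 8.447e+04 Gal (4 s.f.).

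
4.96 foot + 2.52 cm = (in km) 0.001537. Check: 1 foot = 0.3048 m, so 4.96 foot = 4.96 * 0.3048 = 1.511808 m. 1 cm = 0.01 m, so 2.52 cm = 2.52 * 0.01 = 0.0252 m. Sum: 1.511808 + 0.0252 = 1.537008 m. 1 km = 1000 m, so 1.537008 m = 1.537008 / 1000 = 0.001537008 km ≈ 0.001537 km (4 s.f.).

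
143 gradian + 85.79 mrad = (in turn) 0.3712. Check: 1 gradian = 0.015707963 rad, so 143 gradian = 143 * 0.015707963 = 2.2462387 rad. 1 mrad = 0.001 rad, so 85.79 mrad = 85.79 * 0.001 = 0.08579 rad. Sum: 2.2462387 + 0.08579 = 2.3320287 rad. 1 turn = 6.2831853 rad, so 2.3320287 rad = 2.3320287 / 6.2831853 = 0.3711539 turn ≈ 0.3712 turn (4 s.f.).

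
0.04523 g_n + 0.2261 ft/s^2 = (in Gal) 51.25. Check: 1 g_n = 9.80665 m/s^2, so 0.04523 g_n = 0.04523 * 9.80665 = 0.44355478 m/s^2. 1 ft/s^2 = 0.3048 m/s^2, so 0.2261 ft/s^2 = 0.2261 * 0.3048 = 0.06891528 m/s^2. Sum: 0.44355478 + 0.06891528 = 0.51247006 m/s^2. 1 Gal = 0.01 m/s^2, so 0.51247006 m/s^2 = 0.51247006 / 0.01 = 51.247006 Gal ≈ 51.25 Gal (4 s.f.).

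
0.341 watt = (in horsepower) 0.0004573. Check: 0.341 watt = 0.341 W. 1 horsepower = 745.69987 W, so 0.341 W = 0.341 / 745.69987 = 0.00045728853 horsepower ≈ 0.0004573 horsepower (4 s.f.).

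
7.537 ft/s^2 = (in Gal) 229.7. Check: 1 ft/s^2 = 0.3048 m/s^2, so 7.537 ft/s^2 = 7.537 * 0.3048 = 2.2972776 m/s^2. 1 Gal = 0.01 m/s^2, so 2.2972776 m/s^2 = 2.2972776 / 0.01 = 229.72776 Gal ≈ 229.7 Gal (4 s.f.).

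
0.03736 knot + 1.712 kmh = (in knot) 0.9618. Check: 1 knot = 0.51444444 m/s, so 0.03736 knot = 0.03736 * 0.51444444 = 0.019219644 m/s. 1 kmh = 0.27777778 m/s, so 1.712 kmh = 1.712 * 0.27777778 = 0.47555556 m/s. Sum: 0.019219644 + 0.47555556 = 0.4947752 m/s. 1 knot = 0.51444444 m/s, so 0.4947752 m/s = 0.4947752 / 0.51444444 = 0.96176605 knot ≈ 0.9618 knot (4 s.f.).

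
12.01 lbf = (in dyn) 1 lbf = 4.4482216 N, so 12.01 lbf = 12.01 * 4.4482216 = 53.423142 N. 1 dyn = 1e-05 N, so 53.423142 N = 53.423142 / 1e-05 = 5342314.2 dyn ≈ 5.342e+06 dyn (4 s.f.). Final answer: 5.342e+06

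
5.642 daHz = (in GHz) 1 daHz = 10 Hz, so 5.642 daHz = 5.642 * 10 = 56.42 Hz. 1 GHz = 1e+09 Hz, so 56.42 Hz = 56.42 / 1e+09 = 5.642e-08 GHz. Final answer: 5.642e-08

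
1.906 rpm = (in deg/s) 1 rpm = 0.10471976 rad/s, so 1.906 rpm = 1.906 * 0.10471976 = 0.19959585 rad/s. 1 deg/s = 0.017453293 rad/s, so 0.19959585 rad/s = 0.19959585 / 0.017453293 = 11.436 deg/s ≈ 11.44 deg/s (4 s.f.). Final answer: 11.44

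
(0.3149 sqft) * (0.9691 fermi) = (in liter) 2.835e-14. Check: 1 sqft = 0.09290304 m^2, so 0.3149 sqft = 0.3149 * 0.09290304 = 0.029255167 m^2. 1 fermi = 1e-15 m, so 0.9691 fermi = 0.9691 * 1e-15 = 9.691e-16 m. Combine: 0.029255167 m^2 * 9.691e-16 m = 2.8351183e-17 m^3. 1 liter = 0.001 m^3, so 2.8351183e-17 m^3 = 2.8351183e-17 / 0.001 = 2.8351183e-14 liter ≈ 2.835e-14 liter (4 s.f.).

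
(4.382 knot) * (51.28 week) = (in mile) 4.344e+04. Check: 1 knot = 0.51444444 m/s, so 4.382 knot = 4.382 * 0.51444444 = 2.2542956 m/s. 1 week = 604800 s, so 51.28 week = 51.28 * 604800 = 31014144 s. Combine: 2.2542956 m/s * 31014144 s = 69915047 m. 1 mile = 1609.344 m, so 69915047 m = 69915047 / 1609.344 = 43443.196 mile ≈ 4.344e+04 mile (4 s.f.).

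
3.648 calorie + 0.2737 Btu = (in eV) 1.898e+21. Check: 1 calorie = 4.184 J, so 3.648 calorie = 3.648 * 4.184 = 15.263232 J. 1 Btu = 1055.0559 J, so 0.2737 Btu = 0.2737 * 1055.0559 = 288.76879 J. Sum: 15.263232 + 288.76879 = 304.03202 J. 1 eV = 1.6021766e-19 J, so 304.03202 J = 304.03202 / 1.6021766e-19 = 1.8976186e+21 eV ≈ 1.898e+21 eV (4 s.f.).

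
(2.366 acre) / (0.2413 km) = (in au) 2.652e-10. Check: 1 acre = 4046.8564 m^2, so 2.366 acre = 2.366 * 4046.8564 = 9574.8623 m^2. 1 km = 1000 m, so 0.2413 km = 0.2413 * 1000 = 241.3 m. Combine: 9574.8623 m^2 / 241.3 m = 39.680324 m. 1 au = 1.4959787e+11 m, so 39.680324 m = 39.680324 / 1.4959787e+11 = 2.6524659e-10 au ≈ 2.652e-10 au (4 s.f.).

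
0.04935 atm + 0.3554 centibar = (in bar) 1 atm = 101325 Pa, so 0.04935 atm = 0.04935 * 101325 = 5000.3888 Pa. 1 centibar = 1000 Pa, so 0.3554 centibar = 0.3554 * 1000 = 355.4 Pa. Sum: 5000.3888 + 355.4 = 5355.7887 Pa. 1 bar = 100000 Pa, so 5355.7887 Pa = 5355.7887 / 100000 = 0.053557887 bar ≈ 0.05356 bar (4 s.f.). Final answer: 0.05356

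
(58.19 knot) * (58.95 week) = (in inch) 1 knot = 0.51444444 m/s, so 58.19 knot = 58.19 * 0.51444444 = 29.935522 m/s. 1 week = 604800 s, so 58.95 week = 58.95 * 604800 = 35652960 s. Combine: 29.935522 m/s * 35652960 s = 1.06729e+09 m. 1 inch = 0.0254 m, so 1.06729e+09 m = 1.06729e+09 / 0.0254 = 4.201929e+10 inch ≈ 4.202e+10 inch (4 s.f.). Final answer: 4.202e+10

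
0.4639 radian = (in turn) 0.4639 radian = 0.4639 rad. 1 turn = 6.2831853 rad, so 0.4639 rad = 0.4639 / 6.2831853 = 0.073831978 turn ≈ 0.07383 turn (4 s.f.). Final answer: 0.07383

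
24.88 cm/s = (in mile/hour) 1 cm/s = 0.01 m/s, so 24.88 cm/s = 24.88 * 0.01 = 0.2488 m/s. 1 mile/hour = 0.44704 m/s, so 0.2488 m/s = 0.2488 / 0.44704 = 0.55654975 mile/hour ≈ 0.5565 mile/hour (4 s.f.). Final answer: 0.5565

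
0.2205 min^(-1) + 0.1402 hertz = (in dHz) 1.439. Check: 1 min^(-1) = 0.016666667 Hz, so 0.2205 min^(-1) = 0.2205 * 0.016666667 = 0.003675 Hz. 0.1402 hertz = 0.1402 Hz. Sum: 0.003675 + 0.1402 = 0.143875 Hz. 1 dHz = 0.1 Hz, so 0.143875 Hz = 0.143875 / 0.1 = 1.43875 dHz ≈ 1.439 dHz (4 s.f.).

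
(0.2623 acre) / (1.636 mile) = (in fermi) 1 acre = 4046.8564 m^2, so 0.2623 acre = 0.2623 * 4046.8564 = 1061.4904 m^2. 1 mile = 1609.344 m, so 1.636 mile = 1.636 * 1609.344 = 2632.8868 m. Combine: 1061.4904 m^2 / 2632.8868 m = 0.403166 m. 1 fermi = 1e-15 m, so 0.403166 m = 0.403166 / 1e-15 = 4.03166e+14 fermi ≈ 4.032e+14 fermi (4 s.f.). Final answer: 4.032e+14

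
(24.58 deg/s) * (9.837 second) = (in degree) 1 deg/s = 0.017453293 rad/s, so 24.58 deg/s = 24.58 * 0.017453293 = 0.42900193 rad/s. 9.837 second = 9.837 s. Combine: 0.42900193 rad/s * 9.837 s = 4.220092 rad. 1 degree = 0.017453293 rad, so 4.220092 rad = 4.220092 / 0.017453293 = 241.79346 degree ≈ 241.8 degree (4 s.f.). Final answer: 241.8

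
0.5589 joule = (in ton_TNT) 0.5589 joule = 0.5589 J. 1 ton_TNT = 4.184e+09 J, so 0.5589 J = 0.5589 / 4.184e+09 = 1.3358031e-10 ton_TNT ≈ 1.336e-10 ton_TNT (4 s.f.). Final answer: 1.336e-10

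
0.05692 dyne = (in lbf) 1.28e-07. Check: 1 dyne = 1e-05 N, so 0.05692 dyne = 0.05692 * 1e-05 = 5.692e-07 N. 1 lbf = 4.4482216 N, so 5.692e-07 N = 5.692e-07 / 4.4482216 = 1.2796125e-07 lbf ≈ 1.28e-07 lbf (4 s.f.).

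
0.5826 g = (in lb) 0.001284. Check: 1 g = 0.001 kg, so 0.5826 g = 0.5826 * 0.001 = 0.0005826 kg. 1 lb = 0.45359237 kg, so 0.0005826 kg = 0.0005826 / 0.45359237 = 0.0012844131 lb ≈ 0.001284 lb (4 s.f.).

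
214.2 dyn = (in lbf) 0.0004815. Check: 1 dyn = 1e-05 N, so 214.2 dyn = 214.2 * 1e-05 = 0.002142 N. 1 lbf = 4.4482216 N, so 0.002142 N = 0.002142 / 4.4482216 = 0.00048154076 lbf ≈ 0.0004815 lbf (4 s.f.).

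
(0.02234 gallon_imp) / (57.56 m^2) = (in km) 1 gallon_imp = 0.00454609 m^3, so 0.02234 gallon_imp = 0.02234 * 0.00454609 = 0.00010155965 m^3. 57.56 m^2 is already in m^2. Combine: 0.00010155965 m^3 / 57.56 m^2 = 1.7644137e-06 m. 1 km = 1000 m, so 1.7644137e-06 m = 1.7644137e-06 / 1000 = 1.7644137e-09 km ≈ 1.764e-09 km (4 s.f.). Final answer: 1.764e-09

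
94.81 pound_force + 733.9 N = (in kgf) 117.8. Check: 1 pound_force = 4.4482216 N, so 94.81 pound_force = 94.81 * 4.4482216 = 421.73589 N. 733.9 N is already in N. Sum: 421.73589 + 733.9 = 1155.6359 N. 1 kgf = 9.80665 N, so 1155.6359 N = 1155.6359 / 9.80665 = 117.84207 kgf ≈ 117.8 kgf (4 s.f.).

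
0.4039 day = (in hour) 1 day = 86400 s, so 0.4039 day = 0.4039 * 86400 = 34896.96 s. 1 hour = 3600 s, so 34896.96 s = 34896.96 / 3600 = 9.6936 hour ≈ 9.694 hour (4 s.f.). Final answer: 9.694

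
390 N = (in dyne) 1 dyne = 1e-05 N, so 390 N = 390 / 1e-05 = 39000000 dyne ≈ 3.9e+07 dyne (4 s.f.). Final answer: 3.9e+07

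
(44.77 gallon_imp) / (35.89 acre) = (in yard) 1 gallon_imp = 0.00454609 m^3, so 44.77 gallon_imp = 44.77 * 0.00454609 = 0.20352845 m^3. 1 acre = 4046.8564 m^2, so 35.89 acre = 35.89 * 4046.8564 = 145241.68 m^2. Combine: 0.20352845 m^3 / 145241.68 m^2 = 1.4013089e-06 m. 1 yard = 0.9144 m, so 1.4013089e-06 m = 1.4013089e-06 / 0.9144 = 1.53249e-06 yard ≈ 1.532e-06 yard (4 s.f.). Final answer: 1.532e-06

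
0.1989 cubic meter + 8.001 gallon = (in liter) 229.2. Check: 0.1989 cubic meter = 0.1989 m^3. 1 gallon = 0.0037854118 m^3, so 8.001 gallon = 8.001 * 0.0037854118 = 0.03028708 m^3. Sum: 0.1989 + 0.03028708 = 0.22918708 m^3. 1 liter = 0.001 m^3, so 0.22918708 m^3 = 0.22918708 / 0.001 = 229.18708 liter ≈ 229.2 liter (4 s.f.).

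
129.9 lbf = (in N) 577.8. Check: 1 lbf = 4.4482216 N, so 129.9 lbf = 129.9 * 4.4482216 = 577.82399 N. Result: 577.82399 N ≈ 577.8 N (4 s.f.).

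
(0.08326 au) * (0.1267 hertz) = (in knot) 1 au = 1.4959787e+11 m, so 0.08326 au = 0.08326 * 1.4959787e+11 = 1.2455519e+10 m. 0.1267 hertz = 0.1267 Hz. Combine: 1.2455519e+10 m * 0.1267 Hz = 1.5781142e+09 m/s. 1 knot = 0.51444444 m/s, so 1.5781142e+09 m/s = 1.5781142e+09 / 0.51444444 = 3.0676086e+09 knot ≈ 3.068e+09 knot (4 s.f.). Final answer: 3.068e+09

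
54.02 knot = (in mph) 62.17. Check: 1 knot = 0.51444444 m/s, so 54.02 knot = 54.02 * 0.51444444 = 27.790289 m/s. 1 mph = 0.44704 m/s, so 27.790289 m/s = 27.790289 / 0.44704 = 62.165106 mph ≈ 62.17 mph (4 s.f.).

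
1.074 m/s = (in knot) 2.088. Check: 1 knot = 0.51444444 m/s, so 1.074 m/s = 1.074 / 0.51444444 = 2.087689 knot ≈ 2.088 knot (4 s.f.).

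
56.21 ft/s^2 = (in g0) 1.747. Check: 1 ft/s^2 = 0.3048 m/s^2, so 56.21 ft/s^2 = 56.21 * 0.3048 = 17.132808 m/s^2. 1 g0 = 9.80665 m/s^2, so 17.132808 m/s^2 = 17.132808 / 9.80665 = 1.7470602 g0 ≈ 1.747 g0 (4 s.f.).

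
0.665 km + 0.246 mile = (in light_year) 1 km = 1000 m, so 0.665 km = 0.665 * 1000 = 665 m. 1 mile = 1609.344 m, so 0.246 mile = 0.246 * 1609.344 = 395.89862 m. Sum: 665 + 395.89862 = 1060.8986 m. 1 light_year = 9.4607305e+15 m, so 1060.8986 m = 1060.8986 / 9.4607305e+15 = 1.1213707e-13 light_year ≈ 1.121e-13 light_year (4 s.f.). Final answer: 1.121e-13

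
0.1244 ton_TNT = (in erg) 1 ton_TNT = 4.184e+09 J, so 0.1244 ton_TNT = 0.1244 * 4.184e+09 = 5.204896e+08 J. 1 erg = 1e-07 J, so 5.204896e+08 J = 5.204896e+08 / 1e-07 = 5.204896e+15 erg ≈ 5.205e+15 erg (4 s.f.). Final answer: 5.205e+15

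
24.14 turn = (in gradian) 1 turn = 6.2831853 rad, so 24.14 turn = 24.14 * 6.2831853 = 151.67609 rad. 1 gradian = 0.015707963 rad, so 151.67609 rad = 151.67609 / 0.015707963 = 9656 gradian. Final answer: 9656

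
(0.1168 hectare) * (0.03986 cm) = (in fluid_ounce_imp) 1.639e+04. Check: 1 hectare = 10000 m^2, so 0.1168 hectare = 0.1168 * 10000 = 1168 m^2. 1 cm = 0.01 m, so 0.03986 cm = 0.03986 * 0.01 = 0.0003986 m. Combine: 1168 m^2 * 0.0003986 m = 0.4655648 m^3. 1 fluid_ounce_imp = 2.8413063e-05 m^3, so 0.4655648 m^3 = 0.4655648 / 2.8413063e-05 = 16385.59 fluid_ounce_imp ≈ 1.639e+04 fluid_ounce_imp (4 s.f.).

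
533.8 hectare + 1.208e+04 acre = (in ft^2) 5.837e+08. Check: 1 hectare = 10000 m^2, so 533.8 hectare = 533.8 * 10000 = 5338000 m^2. 1 acre = 4046.8564 m^2, so 1.208e+04 acre = 1.208e+04 * 4046.8564 = 48886026 m^2. Sum: 5338000 + 48886026 = 54224026 m^2. 1 ft^2 = 0.09290304 m^2, so 54224026 m^2 = 54224026 / 0.09290304 = 5.8366255e+08 ft^2 ≈ 5.837e+08 ft^2 (4 s.f.).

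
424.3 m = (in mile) 0.2636. Check: 1 mile = 1609.344 m, so 424.3 m = 424.3 / 1609.344 = 0.2636478 mile ≈ 0.2636 mile (4 s.f.).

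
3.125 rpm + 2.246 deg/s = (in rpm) 3.499. Check: 1 rpm = 0.10471976 rad/s, so 3.125 rpm = 3.125 * 0.10471976 = 0.32724923 rad/s. 1 deg/s = 0.017453293 rad/s, so 2.246 deg/s = 2.246 * 0.017453293 = 0.039200095 rad/s. Sum: 0.32724923 + 0.039200095 = 0.36644933 rad/s. 1 rpm = 0.10471976 rad/s, so 0.36644933 rad/s = 0.36644933 / 0.10471976 = 3.4993333 rpm ≈ 3.499 rpm (4 s.f.).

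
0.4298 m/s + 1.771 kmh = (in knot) 0.4298 m/s is already in m/s. 1 kmh = 0.27777778 m/s, so 1.771 kmh = 1.771 * 0.27777778 = 0.49194444 m/s. Sum: 0.4298 + 0.49194444 = 0.92174444 m/s. 1 knot = 0.51444444 m/s, so 0.92174444 m/s = 0.92174444 / 0.51444444 = 1.7917279 knot ≈ 1.792 knot (4 s.f.). Final answer: 1.792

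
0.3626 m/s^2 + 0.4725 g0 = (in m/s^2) 4.996. Check: 0.3626 m/s^2 is already in m/s^2. 1 g0 = 9.80665 m/s^2, so 0.4725 g0 = 0.4725 * 9.80665 = 4.6336421 m/s^2. Sum: 0.3626 + 4.6336421 = 4.9962421 m/s^2. Result: 4.9962421 m/s^2 ≈ 4.996 m/s^2 (4 s.f.).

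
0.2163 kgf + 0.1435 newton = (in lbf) 0.5091. Check: 1 kgf = 9.80665 N, so 0.2163 kgf = 0.2163 * 9.80665 = 2.1211784 N. 0.1435 newton = 0.1435 N. Sum: 2.1211784 + 0.1435 = 2.2646784 N. 1 lbf = 4.4482216 N, so 2.2646784 N = 2.2646784 / 4.4482216 = 0.50911996 lbf ≈ 0.5091 lbf (4 s.f.).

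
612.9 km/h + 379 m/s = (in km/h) 1 km/h = 0.27777778 m/s, so 612.9 km/h = 612.9 * 0.27777778 = 170.25 m/s. 379 m/s is already in m/s. Sum: 170.25 + 379 = 549.25 m/s. 1 km/h = 0.27777778 m/s, so 549.25 m/s = 549.25 / 0.27777778 = 1977.3 km/h ≈ 1977 km/h (4 s.f.). Final answer: 1977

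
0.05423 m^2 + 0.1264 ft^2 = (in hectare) 6.597e-06. Check: 0.05423 m^2 is already in m^2. 1 ft^2 = 0.09290304 m^2, so 0.1264 ft^2 = 0.1264 * 0.09290304 = 0.011742944 m^2. Sum: 0.05423 + 0.011742944 = 0.065972944 m^2. 1 hectare = 10000 m^2, so 0.065972944 m^2 = 0.065972944 / 10000 = 6.5972944e-06 hectare ≈ 6.597e-06 hectare (4 s.f.).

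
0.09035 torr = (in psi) 0.001747. Check: 1 torr = 133.32237 Pa, so 0.09035 torr = 0.09035 * 133.32237 = 12.045676 Pa. 1 psi = 6894.7573 Pa, so 12.045676 Pa = 12.045676 / 6894.7573 = 0.0017470776 psi ≈ 0.001747 psi (4 s.f.).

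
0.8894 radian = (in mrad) 0.8894 radian = 0.8894 rad. 1 mrad = 0.001 rad, so 0.8894 rad = 0.8894 / 0.001 = 889.4 mrad. Final answer: 889.4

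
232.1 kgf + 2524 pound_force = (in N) 1.35e+04. Check: 1 kgf = 9.80665 N, so 232.1 kgf = 232.1 * 9.80665 = 2276.1235 N. 1 pound_force = 4.4482216 N, so 2524 pound_force = 2524 * 4.4482216 = 11227.311 N. Sum: 2276.1235 + 11227.311 = 13503.435 N. Result: 13503.435 N ≈ 1.35e+04 N (4 s.f.).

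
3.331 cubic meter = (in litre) 3331. Check: 3.331 cubic meter = 3.331 m^3. 1 litre = 0.001 m^3, so 3.331 m^3 = 3.331 / 0.001 = 3331 litre.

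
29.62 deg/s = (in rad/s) 1 deg/s = 0.017453293 rad/s, so 29.62 deg/s = 29.62 * 0.017453293 = 0.51696652 rad/s. Result: 0.51696652 rad/s ≈ 0.517 rad/s (4 s.f.). Final answer: 0.517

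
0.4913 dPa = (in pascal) 0.04913. Check: 1 dPa = 0.1 Pa, so 0.4913 dPa = 0.4913 * 0.1 = 0.04913 Pa. 0.04913 Pa = 0.04913 pascal.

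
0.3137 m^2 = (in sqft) 1 sqft = 0.09290304 m^2, so 0.3137 m^2 = 0.3137 / 0.09290304 = 3.3766387 sqft ≈ 3.377 sqft (4 s.f.). Final answer: 3.377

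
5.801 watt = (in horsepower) 0.007779. Check: 5.801 watt = 5.801 W. 1 horsepower = 745.69987 W, so 5.801 W = 5.801 / 745.69987 = 0.0077792691 horsepower ≈ 0.007779 horsepower (4 s.f.).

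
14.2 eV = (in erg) 2.275e-11. Check: 1 eV = 1.6021766e-19 J, so 14.2 eV = 14.2 * 1.6021766e-19 = 2.2750908e-18 J. 1 erg = 1e-07 J, so 2.2750908e-18 J = 2.2750908e-18 / 1e-07 = 2.2750908e-11 erg ≈ 2.275e-11 erg (4 s.f.).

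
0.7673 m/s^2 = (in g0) 0.07824. Check: 1 g0 = 9.80665 m/s^2, so 0.7673 m/s^2 = 0.7673 / 9.80665 = 0.078242825 g0 ≈ 0.07824 g0 (4 s.f.).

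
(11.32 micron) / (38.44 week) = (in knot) 1 micron = 1e-06 m, so 11.32 micron = 11.32 * 1e-06 = 1.132e-05 m. 1 week = 604800 s, so 38.44 week = 38.44 * 604800 = 23248512 s. Combine: 1.132e-05 m / 23248512 s = 4.8691288e-13 m/s. 1 knot = 0.51444444 m/s, so 4.8691288e-13 m/s = 4.8691288e-13 / 0.51444444 = 9.4648293e-13 knot ≈ 9.465e-13 knot (4 s.f.). Final answer: 9.465e-13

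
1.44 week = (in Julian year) 0.0276. Check: 1 week = 604800 s, so 1.44 week = 1.44 * 604800 = 870912 s. 1 Julian year = 31557600 s, so 870912 s = 870912 / 31557600 = 0.027597536 Julian year ≈ 0.0276 Julian year (4 s.f.).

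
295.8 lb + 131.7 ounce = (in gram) 1 lb = 0.45359237 kg, so 295.8 lb = 295.8 * 0.45359237 = 134.17262 kg. 1 ounce = 0.028349523 kg, so 131.7 ounce = 131.7 * 0.028349523 = 3.7336322 kg. Sum: 134.17262 + 3.7336322 = 137.90626 kg. 1 gram = 0.001 kg, so 137.90626 kg = 137.90626 / 0.001 = 137906.26 gram ≈ 1.379e+05 gram (4 s.f.). Final answer: 1.379e+05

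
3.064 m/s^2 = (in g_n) 0.3124. Check: 1 g_n = 9.80665 m/s^2, so 3.064 m/s^2 = 3.064 / 9.80665 = 0.31244105 g_n ≈ 0.3124 g_n (4 s.f.).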